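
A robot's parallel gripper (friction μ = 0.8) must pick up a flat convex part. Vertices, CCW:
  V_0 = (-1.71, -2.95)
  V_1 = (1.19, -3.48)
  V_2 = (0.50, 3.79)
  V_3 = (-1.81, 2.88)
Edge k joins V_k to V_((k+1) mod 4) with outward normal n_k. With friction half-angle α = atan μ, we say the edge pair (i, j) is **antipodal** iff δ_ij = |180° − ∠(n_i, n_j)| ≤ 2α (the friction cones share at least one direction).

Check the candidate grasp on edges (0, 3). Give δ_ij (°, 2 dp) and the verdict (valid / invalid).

α = atan 0.8 = 38.66°;  2α = 77.32°
edge 0: e_0 = (+2.90, -0.53);  n_0 = (-0.1798, -0.9837)
edge 3: e_3 = (+0.10, -5.83);  n_3 = (-0.9999, -0.0172)
∠(n_0, n_3) = 78.66°
δ = |180° − 78.66°| = 101.34°
101.34° > 2α = 77.32°  →  invalid

δ = 101.34°, invalid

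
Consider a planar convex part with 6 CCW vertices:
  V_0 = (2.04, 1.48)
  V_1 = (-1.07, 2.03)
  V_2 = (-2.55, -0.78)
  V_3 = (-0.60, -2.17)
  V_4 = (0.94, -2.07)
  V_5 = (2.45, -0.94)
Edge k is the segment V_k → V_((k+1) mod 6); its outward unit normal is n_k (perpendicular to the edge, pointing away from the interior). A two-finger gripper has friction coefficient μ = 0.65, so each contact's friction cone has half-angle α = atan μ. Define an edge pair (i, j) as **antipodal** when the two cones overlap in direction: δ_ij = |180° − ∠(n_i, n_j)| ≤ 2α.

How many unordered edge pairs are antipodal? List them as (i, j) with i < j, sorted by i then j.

α = atan 0.65 = 33.02°;  2α = 66.05°
n_0 = (+0.1741, +0.9847)
n_1 = (-0.8848, +0.4660)
n_2 = (-0.5804, -0.8143)
n_3 = (+0.0648, -0.9979)
n_4 = (+0.5992, -0.8006)
n_5 = (+0.9859, +0.1670)
  (0,1): δ = 107.75°  ·
  (0,2): δ = 25.45°  ✓
  (0,3): δ = 13.74°  ✓
  (0,4): δ = 46.84°  ✓
  (0,5): δ = 109.64°  ·
  (1,2): δ = 97.71°  ·
  (1,3): δ = 58.51°  ✓
  (1,4): δ = 25.42°  ✓
  (1,5): δ = 37.39°  ✓
  (2,3): δ = 140.80°  ·
  (2,4): δ = 107.71°  ·
  (2,5): δ = 44.90°  ✓
  (3,4): δ = 146.91°  ·
  (3,5): δ = 84.10°  ·
  (4,5): δ = 117.19°  ·
antipodal pairs: 7

count = 7; pairs: (0,2), (0,3), (0,4), (1,3), (1,4), (1,5), (2,5)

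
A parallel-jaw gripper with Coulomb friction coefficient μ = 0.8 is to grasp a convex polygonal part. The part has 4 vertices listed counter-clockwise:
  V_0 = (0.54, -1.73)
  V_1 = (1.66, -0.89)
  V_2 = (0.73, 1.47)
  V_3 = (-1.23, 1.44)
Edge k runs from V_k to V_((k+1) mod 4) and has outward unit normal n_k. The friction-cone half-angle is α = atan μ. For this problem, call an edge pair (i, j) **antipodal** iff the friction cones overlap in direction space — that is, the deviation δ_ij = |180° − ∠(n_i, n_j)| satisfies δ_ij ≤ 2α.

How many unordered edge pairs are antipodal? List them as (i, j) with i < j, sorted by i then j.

α = atan 0.8 = 38.66°;  2α = 77.32°
n_0 = (+0.6000, -0.8000)
n_1 = (+0.9304, +0.3666)
n_2 = (-0.0153, +0.9999)
n_3 = (-0.8731, -0.4875)
  (0,1): δ = 105.36°  ·
  (0,2): δ = 35.99°  ✓
  (0,3): δ = 82.31°  ·
  (1,2): δ = 110.63°  ·
  (1,3): δ = 7.67°  ✓
  (2,3): δ = 61.70°  ✓
antipodal pairs: 3

count = 3; pairs: (0,2), (1,3), (2,3)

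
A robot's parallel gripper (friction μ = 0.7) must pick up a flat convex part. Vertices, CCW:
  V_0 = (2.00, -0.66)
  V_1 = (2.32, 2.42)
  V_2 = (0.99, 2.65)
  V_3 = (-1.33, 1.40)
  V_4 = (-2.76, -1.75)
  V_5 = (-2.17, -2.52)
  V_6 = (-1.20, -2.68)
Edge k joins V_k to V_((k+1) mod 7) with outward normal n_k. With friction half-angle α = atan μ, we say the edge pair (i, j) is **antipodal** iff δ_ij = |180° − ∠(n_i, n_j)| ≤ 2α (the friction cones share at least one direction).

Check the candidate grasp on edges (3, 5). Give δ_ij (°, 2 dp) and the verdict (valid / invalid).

δ = 74.95°, invalid

α = atan 0.7 = 34.99°;  2α = 69.98°
edge 3: e_3 = (-1.43, -3.15);  n_3 = (-0.9106, +0.4134)
edge 5: e_5 = (+0.97, -0.16);  n_5 = (-0.1627, -0.9867)
∠(n_3, n_5) = 105.05°
δ = |180° − 105.05°| = 74.95°
74.95° > 2α = 69.98°  →  invalid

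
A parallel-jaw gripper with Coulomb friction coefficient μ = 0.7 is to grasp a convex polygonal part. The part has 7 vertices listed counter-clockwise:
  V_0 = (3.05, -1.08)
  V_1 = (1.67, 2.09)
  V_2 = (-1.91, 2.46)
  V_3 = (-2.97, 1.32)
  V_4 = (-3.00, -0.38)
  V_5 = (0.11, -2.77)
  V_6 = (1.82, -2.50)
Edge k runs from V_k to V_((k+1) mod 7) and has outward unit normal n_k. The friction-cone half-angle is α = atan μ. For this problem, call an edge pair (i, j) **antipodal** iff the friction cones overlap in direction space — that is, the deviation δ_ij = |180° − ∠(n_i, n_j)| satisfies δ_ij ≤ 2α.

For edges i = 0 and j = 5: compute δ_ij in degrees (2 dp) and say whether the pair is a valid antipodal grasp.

α = atan 0.7 = 34.99°;  2α = 69.98°
edge 0: e_0 = (-1.38, +3.17);  n_0 = (+0.9169, +0.3991)
edge 5: e_5 = (+1.71, +0.27);  n_5 = (+0.1560, -0.9878)
∠(n_0, n_5) = 104.55°
δ = |180° − 104.55°| = 75.45°
75.45° > 2α = 69.98°  →  invalid

δ = 75.45°, invalid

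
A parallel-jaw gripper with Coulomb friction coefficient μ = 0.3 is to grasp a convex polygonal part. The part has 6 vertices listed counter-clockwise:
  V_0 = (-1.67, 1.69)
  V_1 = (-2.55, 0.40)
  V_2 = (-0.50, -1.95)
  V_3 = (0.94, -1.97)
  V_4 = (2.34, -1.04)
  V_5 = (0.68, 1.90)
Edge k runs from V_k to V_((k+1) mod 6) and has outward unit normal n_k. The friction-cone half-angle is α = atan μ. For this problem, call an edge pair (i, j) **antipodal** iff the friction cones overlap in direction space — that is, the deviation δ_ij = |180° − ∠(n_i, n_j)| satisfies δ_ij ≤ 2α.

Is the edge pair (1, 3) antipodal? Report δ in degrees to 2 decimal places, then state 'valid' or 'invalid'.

α = atan 0.3 = 16.70°;  2α = 33.40°
edge 1: e_1 = (+2.05, -2.35);  n_1 = (-0.7536, -0.6574)
edge 3: e_3 = (+1.40, +0.93);  n_3 = (+0.5533, -0.8330)
∠(n_1, n_3) = 82.50°
δ = |180° − 82.50°| = 97.50°
97.50° > 2α = 33.40°  →  invalid

δ = 97.50°, invalid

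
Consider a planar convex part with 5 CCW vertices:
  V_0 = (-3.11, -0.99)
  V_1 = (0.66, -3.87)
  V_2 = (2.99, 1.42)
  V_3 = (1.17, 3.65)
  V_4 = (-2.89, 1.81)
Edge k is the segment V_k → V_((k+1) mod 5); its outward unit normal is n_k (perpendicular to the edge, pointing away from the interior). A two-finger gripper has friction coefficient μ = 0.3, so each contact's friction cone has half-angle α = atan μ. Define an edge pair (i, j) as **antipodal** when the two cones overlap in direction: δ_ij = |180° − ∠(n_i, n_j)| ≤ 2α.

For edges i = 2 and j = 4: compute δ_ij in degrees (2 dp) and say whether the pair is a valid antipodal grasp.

α = atan 0.3 = 16.70°;  2α = 33.40°
edge 2: e_2 = (-1.82, +2.23);  n_2 = (+0.7747, +0.6323)
edge 4: e_4 = (-0.22, -2.80);  n_4 = (-0.9969, +0.0783)
∠(n_2, n_4) = 136.29°
δ = |180° − 136.29°| = 43.71°
43.71° > 2α = 33.40°  →  invalid

δ = 43.71°, invalid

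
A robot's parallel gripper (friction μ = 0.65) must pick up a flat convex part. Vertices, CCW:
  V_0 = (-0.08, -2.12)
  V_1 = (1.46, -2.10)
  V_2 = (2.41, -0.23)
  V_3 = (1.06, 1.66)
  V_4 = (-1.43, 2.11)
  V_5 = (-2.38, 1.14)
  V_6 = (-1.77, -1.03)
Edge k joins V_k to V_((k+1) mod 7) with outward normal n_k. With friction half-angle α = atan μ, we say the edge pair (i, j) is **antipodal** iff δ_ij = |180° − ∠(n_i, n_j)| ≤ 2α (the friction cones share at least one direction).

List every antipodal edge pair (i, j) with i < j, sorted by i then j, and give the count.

α = atan 0.65 = 33.02°;  2α = 66.05°
n_0 = (+0.0130, -0.9999)
n_1 = (+0.8915, -0.4529)
n_2 = (+0.8137, +0.5812)
n_3 = (+0.1778, +0.9841)
n_4 = (-0.7144, +0.6997)
n_5 = (-0.9627, -0.2706)
n_6 = (-0.5420, -0.8404)
  (0,1): δ = 117.68°  ·
  (0,2): δ = 55.21°  ✓
  (0,3): δ = 10.99°  ✓
  (0,4): δ = 44.85°  ✓
  (0,5): δ = 104.96°  ·
  (0,6): δ = 146.44°  ·
  (1,2): δ = 117.53°  ·
  (1,3): δ = 73.31°  ·
  (1,4): δ = 17.47°  ✓
  (1,5): δ = 42.63°  ✓
  (1,6): δ = 84.11°  ·
  (2,3): δ = 135.78°  ·
  (2,4): δ = 79.94°  ·
  (2,5): δ = 19.84°  ✓
  (2,6): δ = 21.64°  ✓
  (3,4): δ = 124.16°  ·
  (3,5): δ = 64.05°  ✓
  (3,6): δ = 22.58°  ✓
  (4,5): δ = 119.90°  ·
  (4,6): δ = 78.42°  ·
  (5,6): δ = 138.52°  ·
antipodal pairs: 9

count = 9; pairs: (0,2), (0,3), (0,4), (1,4), (1,5), (2,5), (2,6), (3,5), (3,6)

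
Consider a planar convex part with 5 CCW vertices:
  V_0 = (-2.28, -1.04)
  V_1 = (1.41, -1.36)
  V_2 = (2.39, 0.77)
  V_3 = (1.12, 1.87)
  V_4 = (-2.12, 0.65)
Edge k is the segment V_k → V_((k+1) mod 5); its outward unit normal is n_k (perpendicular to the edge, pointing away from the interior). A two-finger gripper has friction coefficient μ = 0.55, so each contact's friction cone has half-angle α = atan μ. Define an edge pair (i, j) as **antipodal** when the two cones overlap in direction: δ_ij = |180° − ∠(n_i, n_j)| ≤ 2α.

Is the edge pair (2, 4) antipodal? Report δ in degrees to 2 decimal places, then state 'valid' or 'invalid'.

α = atan 0.55 = 28.81°;  2α = 57.62°
edge 2: e_2 = (-1.27, +1.10);  n_2 = (+0.6547, +0.7559)
edge 4: e_4 = (-0.16, -1.69);  n_4 = (-0.9955, +0.0943)
∠(n_2, n_4) = 125.49°
δ = |180° − 125.49°| = 54.51°
54.51° ≤ 2α = 57.62°  →  valid

δ = 54.51°, valid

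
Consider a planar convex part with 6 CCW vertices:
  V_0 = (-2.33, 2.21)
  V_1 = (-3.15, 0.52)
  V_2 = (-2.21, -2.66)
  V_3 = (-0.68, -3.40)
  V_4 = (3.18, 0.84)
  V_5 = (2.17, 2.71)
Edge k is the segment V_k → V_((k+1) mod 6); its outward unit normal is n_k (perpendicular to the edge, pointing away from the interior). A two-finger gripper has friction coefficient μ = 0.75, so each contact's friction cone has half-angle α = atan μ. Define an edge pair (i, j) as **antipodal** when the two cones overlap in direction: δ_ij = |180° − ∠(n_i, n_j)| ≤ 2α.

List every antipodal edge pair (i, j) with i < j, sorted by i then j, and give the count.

count = 7; pairs: (0,3), (0,4), (1,3), (1,4), (2,4), (2,5), (3,5)

α = atan 0.75 = 36.87°;  2α = 73.74°
n_0 = (-0.8997, +0.4365)
n_1 = (-0.9590, -0.2835)
n_2 = (-0.4354, -0.9002)
n_3 = (+0.7395, -0.6732)
n_4 = (+0.8799, +0.4752)
n_5 = (-0.1104, +0.9939)
  (0,1): δ = 137.65°  ·
  (0,2): δ = 89.93°  ·
  (0,3): δ = 16.43°  ✓
  (0,4): δ = 54.26°  ✓
  (0,5): δ = 122.22°  ·
  (1,2): δ = 132.28°  ·
  (1,3): δ = 58.78°  ✓
  (1,4): δ = 11.91°  ✓
  (1,5): δ = 79.87°  ·
  (2,3): δ = 106.50°  ·
  (2,4): δ = 35.82°  ✓
  (2,5): δ = 32.15°  ✓
  (3,4): δ = 109.31°  ·
  (3,5): δ = 41.35°  ✓
  (4,5): δ = 112.03°  ·
antipodal pairs: 7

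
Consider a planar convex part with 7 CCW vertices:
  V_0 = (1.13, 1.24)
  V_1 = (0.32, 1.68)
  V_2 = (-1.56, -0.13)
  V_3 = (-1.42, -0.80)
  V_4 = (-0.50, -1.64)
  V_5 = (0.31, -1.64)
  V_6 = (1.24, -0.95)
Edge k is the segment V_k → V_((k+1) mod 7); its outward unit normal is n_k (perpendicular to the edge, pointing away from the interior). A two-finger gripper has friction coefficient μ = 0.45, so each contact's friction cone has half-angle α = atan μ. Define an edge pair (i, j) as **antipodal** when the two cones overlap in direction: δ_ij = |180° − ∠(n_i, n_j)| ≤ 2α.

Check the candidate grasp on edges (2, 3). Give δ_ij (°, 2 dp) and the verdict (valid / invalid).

δ = 144.20°, invalid

α = atan 0.45 = 24.23°;  2α = 48.46°
edge 2: e_2 = (+0.14, -0.67);  n_2 = (-0.9789, -0.2045)
edge 3: e_3 = (+0.92, -0.84);  n_3 = (-0.6743, -0.7385)
∠(n_2, n_3) = 35.80°
δ = |180° − 35.80°| = 144.20°
144.20° > 2α = 48.46°  →  invalid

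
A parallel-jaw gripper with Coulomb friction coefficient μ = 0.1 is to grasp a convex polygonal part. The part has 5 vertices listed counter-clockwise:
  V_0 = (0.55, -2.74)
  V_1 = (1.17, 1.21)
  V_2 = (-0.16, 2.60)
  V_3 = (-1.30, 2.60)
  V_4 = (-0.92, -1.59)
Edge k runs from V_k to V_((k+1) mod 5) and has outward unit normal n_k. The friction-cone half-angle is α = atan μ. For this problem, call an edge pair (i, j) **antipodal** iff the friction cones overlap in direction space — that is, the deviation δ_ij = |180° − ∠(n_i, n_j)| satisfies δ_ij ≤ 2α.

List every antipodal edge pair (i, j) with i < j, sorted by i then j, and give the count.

count = 1; pairs: (1,4)

α = atan 0.1 = 5.71°;  2α = 11.42°
n_0 = (+0.9879, -0.1551)
n_1 = (+0.7225, +0.6913)
n_2 = (+0.0000, +1.0000)
n_3 = (-0.9959, -0.0903)
n_4 = (-0.6162, -0.7876)
  (0,1): δ = 127.34°  ·
  (0,2): δ = 81.08°  ·
  (0,3): δ = 14.10°  ·
  (0,4): δ = 60.88°  ·
  (1,2): δ = 133.74°  ·
  (1,3): δ = 38.55°  ·
  (1,4): δ = 8.23°  ✓
  (2,3): δ = 84.82°  ·
  (2,4): δ = 38.04°  ·
  (3,4): δ = 133.22°  ·
antipodal pairs: 1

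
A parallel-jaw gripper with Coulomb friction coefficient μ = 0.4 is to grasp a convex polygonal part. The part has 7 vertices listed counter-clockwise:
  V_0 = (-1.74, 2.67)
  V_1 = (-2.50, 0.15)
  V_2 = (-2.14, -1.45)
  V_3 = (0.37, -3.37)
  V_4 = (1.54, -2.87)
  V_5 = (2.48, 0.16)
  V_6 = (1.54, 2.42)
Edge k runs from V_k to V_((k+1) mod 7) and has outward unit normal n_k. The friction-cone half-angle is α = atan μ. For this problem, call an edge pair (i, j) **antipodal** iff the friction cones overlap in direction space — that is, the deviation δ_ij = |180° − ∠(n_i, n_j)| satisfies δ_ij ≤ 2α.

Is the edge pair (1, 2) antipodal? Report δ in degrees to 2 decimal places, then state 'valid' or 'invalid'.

α = atan 0.4 = 21.80°;  2α = 43.60°
edge 1: e_1 = (+0.36, -1.60);  n_1 = (-0.9756, -0.2195)
edge 2: e_2 = (+2.51, -1.92);  n_2 = (-0.6076, -0.7943)
∠(n_1, n_2) = 39.91°
δ = |180° − 39.91°| = 140.09°
140.09° > 2α = 43.60°  →  invalid

δ = 140.09°, invalid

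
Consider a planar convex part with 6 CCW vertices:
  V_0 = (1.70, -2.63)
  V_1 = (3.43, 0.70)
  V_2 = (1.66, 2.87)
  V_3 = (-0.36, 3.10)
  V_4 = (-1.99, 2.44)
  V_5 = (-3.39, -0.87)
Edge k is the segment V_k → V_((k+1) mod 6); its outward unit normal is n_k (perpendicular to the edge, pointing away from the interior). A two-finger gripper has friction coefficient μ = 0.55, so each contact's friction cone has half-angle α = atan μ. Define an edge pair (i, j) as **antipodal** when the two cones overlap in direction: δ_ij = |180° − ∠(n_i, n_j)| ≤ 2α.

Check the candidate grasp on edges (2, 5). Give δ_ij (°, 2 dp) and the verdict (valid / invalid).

δ = 12.58°, valid

α = atan 0.55 = 28.81°;  2α = 57.62°
edge 2: e_2 = (-2.02, +0.23);  n_2 = (+0.1131, +0.9936)
edge 5: e_5 = (+5.09, -1.76);  n_5 = (-0.3268, -0.9451)
∠(n_2, n_5) = 167.42°
δ = |180° − 167.42°| = 12.58°
12.58° ≤ 2α = 57.62°  →  valid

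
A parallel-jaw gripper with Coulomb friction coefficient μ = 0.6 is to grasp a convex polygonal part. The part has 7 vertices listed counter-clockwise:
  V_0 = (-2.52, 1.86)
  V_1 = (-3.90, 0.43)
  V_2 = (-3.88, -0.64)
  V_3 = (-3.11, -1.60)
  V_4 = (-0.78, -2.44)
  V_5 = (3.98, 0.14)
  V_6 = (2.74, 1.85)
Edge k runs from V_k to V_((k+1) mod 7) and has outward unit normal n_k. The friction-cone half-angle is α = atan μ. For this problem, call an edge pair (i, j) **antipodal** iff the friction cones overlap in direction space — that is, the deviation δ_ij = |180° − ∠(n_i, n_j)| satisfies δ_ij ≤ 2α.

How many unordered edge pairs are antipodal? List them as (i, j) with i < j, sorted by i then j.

α = atan 0.6 = 30.96°;  2α = 61.93°
n_0 = (-0.7196, +0.6944)
n_1 = (-0.9998, -0.0187)
n_2 = (-0.7801, -0.6257)
n_3 = (-0.3391, -0.9407)
n_4 = (+0.4765, -0.8792)
n_5 = (+0.8096, +0.5870)
n_6 = (+0.0019, +1.0000)
  (0,1): δ = 134.95°  ·
  (0,2): δ = 97.29°  ·
  (0,3): δ = 65.84°  ·
  (0,4): δ = 17.56°  ✓
  (0,5): δ = 79.93°  ·
  (0,6): δ = 133.87°  ·
  (1,2): δ = 142.34°  ·
  (1,3): δ = 110.90°  ·
  (1,4): δ = 62.61°  ·
  (1,5): δ = 34.88°  ✓
  (1,6): δ = 88.82°  ·
  (2,3): δ = 148.56°  ·
  (2,4): δ = 100.27°  ·
  (2,5): δ = 2.78°  ✓
  (2,6): δ = 51.16°  ✓
  (3,4): δ = 131.72°  ·
  (3,5): δ = 34.23°  ✓
  (3,6): δ = 19.72°  ✓
  (4,5): δ = 82.51°  ·
  (4,6): δ = 28.57°  ✓
  (5,6): δ = 126.06°  ·
antipodal pairs: 7

count = 7; pairs: (0,4), (1,5), (2,5), (2,6), (3,5), (3,6), (4,6)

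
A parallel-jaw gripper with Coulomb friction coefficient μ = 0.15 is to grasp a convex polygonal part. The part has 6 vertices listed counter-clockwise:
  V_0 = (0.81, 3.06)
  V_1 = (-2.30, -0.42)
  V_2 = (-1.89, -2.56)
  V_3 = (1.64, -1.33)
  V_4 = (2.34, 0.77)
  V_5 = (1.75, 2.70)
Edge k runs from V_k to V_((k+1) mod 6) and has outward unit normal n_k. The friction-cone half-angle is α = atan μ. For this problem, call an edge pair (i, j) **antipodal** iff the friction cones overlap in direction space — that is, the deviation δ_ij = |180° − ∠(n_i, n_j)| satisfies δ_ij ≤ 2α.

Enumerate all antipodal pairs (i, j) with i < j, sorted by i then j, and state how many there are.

count = 1; pairs: (1,4)

α = atan 0.15 = 8.53°;  2α = 17.06°
n_0 = (-0.7456, +0.6664)
n_1 = (-0.9821, -0.1882)
n_2 = (+0.3290, -0.9443)
n_3 = (+0.9487, -0.3162)
n_4 = (+0.9563, +0.2923)
n_5 = (+0.3576, +0.9339)
  (0,1): δ = 127.37°  ·
  (0,2): δ = 29.00°  ·
  (0,3): δ = 23.35°  ·
  (0,4): δ = 58.78°  ·
  (0,5): δ = 110.83°  ·
  (1,2): δ = 81.64°  ·
  (1,3): δ = 29.28°  ·
  (1,4): δ = 6.15°  ✓
  (1,5): δ = 58.20°  ·
  (2,3): δ = 127.65°  ·
  (2,4): δ = 92.21°  ·
  (2,5): δ = 40.17°  ·
  (3,4): δ = 144.57°  ·
  (3,5): δ = 92.52°  ·
  (4,5): δ = 127.95°  ·
antipodal pairs: 1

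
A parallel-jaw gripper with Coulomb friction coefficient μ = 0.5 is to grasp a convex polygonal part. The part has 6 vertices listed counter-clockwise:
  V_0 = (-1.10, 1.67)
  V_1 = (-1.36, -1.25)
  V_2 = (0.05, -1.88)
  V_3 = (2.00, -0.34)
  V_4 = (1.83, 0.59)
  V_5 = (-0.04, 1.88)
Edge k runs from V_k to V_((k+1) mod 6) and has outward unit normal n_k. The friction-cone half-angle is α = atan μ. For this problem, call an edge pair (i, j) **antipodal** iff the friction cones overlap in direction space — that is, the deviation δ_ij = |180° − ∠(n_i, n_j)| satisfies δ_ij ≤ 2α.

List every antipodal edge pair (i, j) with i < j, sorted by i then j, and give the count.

count = 5; pairs: (0,2), (0,3), (1,4), (1,5), (2,5)

α = atan 0.5 = 26.57°;  2α = 53.13°
n_0 = (-0.9961, +0.0887)
n_1 = (-0.4079, -0.9130)
n_2 = (+0.6198, -0.7848)
n_3 = (+0.9837, +0.1798)
n_4 = (+0.5678, +0.8231)
n_5 = (-0.1943, +0.9809)
  (0,1): δ = 108.99°  ·
  (0,2): δ = 46.61°  ✓
  (0,3): δ = 15.45°  ✓
  (0,4): δ = 60.49°  ·
  (0,5): δ = 106.29°  ·
  (1,2): δ = 117.62°  ·
  (1,3): δ = 55.57°  ·
  (1,4): δ = 10.52°  ✓
  (1,5): δ = 35.28°  ✓
  (2,3): δ = 117.94°  ·
  (2,4): δ = 72.90°  ·
  (2,5): δ = 27.09°  ✓
  (3,4): δ = 134.96°  ·
  (3,5): δ = 89.15°  ·
  (4,5): δ = 134.19°  ·
antipodal pairs: 5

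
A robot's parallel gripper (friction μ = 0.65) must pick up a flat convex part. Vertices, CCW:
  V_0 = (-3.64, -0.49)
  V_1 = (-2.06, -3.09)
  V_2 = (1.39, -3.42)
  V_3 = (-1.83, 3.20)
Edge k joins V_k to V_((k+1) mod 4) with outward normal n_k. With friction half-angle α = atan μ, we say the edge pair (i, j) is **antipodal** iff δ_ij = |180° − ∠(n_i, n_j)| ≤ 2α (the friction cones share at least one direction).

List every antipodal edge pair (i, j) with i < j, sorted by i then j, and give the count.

count = 3; pairs: (0,2), (1,2), (2,3)

α = atan 0.65 = 33.02°;  2α = 66.05°
n_0 = (-0.8546, -0.5193)
n_1 = (-0.0952, -0.9955)
n_2 = (+0.8993, +0.4374)
n_3 = (-0.8978, +0.4404)
  (0,1): δ = 126.75°  ·
  (0,2): δ = 5.35°  ✓
  (0,3): δ = 122.58°  ·
  (1,2): δ = 58.60°  ✓
  (1,3): δ = 69.34°  ·
  (2,3): δ = 52.07°  ✓
antipodal pairs: 3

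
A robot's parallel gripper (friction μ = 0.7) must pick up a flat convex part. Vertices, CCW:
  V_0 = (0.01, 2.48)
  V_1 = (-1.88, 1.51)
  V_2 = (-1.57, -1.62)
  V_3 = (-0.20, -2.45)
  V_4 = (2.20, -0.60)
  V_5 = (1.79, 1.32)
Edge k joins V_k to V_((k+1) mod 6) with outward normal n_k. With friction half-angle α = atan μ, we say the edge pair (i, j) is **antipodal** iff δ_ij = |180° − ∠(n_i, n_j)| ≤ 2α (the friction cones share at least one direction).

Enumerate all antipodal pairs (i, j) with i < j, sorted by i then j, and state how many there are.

α = atan 0.7 = 34.99°;  2α = 69.98°
n_0 = (-0.4566, +0.8897)
n_1 = (-0.9951, -0.0986)
n_2 = (-0.5182, -0.8553)
n_3 = (+0.6105, -0.7920)
n_4 = (+0.9780, +0.2088)
n_5 = (+0.5460, +0.8378)
  (0,1): δ = 111.51°  ·
  (0,2): δ = 58.38°  ✓
  (0,3): δ = 10.46°  ✓
  (0,4): δ = 74.89°  ·
  (0,5): δ = 119.74°  ·
  (1,2): δ = 126.87°  ·
  (1,3): δ = 58.03°  ✓
  (1,4): δ = 6.40°  ✓
  (1,5): δ = 51.25°  ✓
  (2,3): δ = 111.16°  ·
  (2,4): δ = 46.74°  ✓
  (2,5): δ = 1.88°  ✓
  (3,4): δ = 115.57°  ·
  (3,5): δ = 70.72°  ·
  (4,5): δ = 135.15°  ·
antipodal pairs: 7

count = 7; pairs: (0,2), (0,3), (1,3), (1,4), (1,5), (2,4), (2,5)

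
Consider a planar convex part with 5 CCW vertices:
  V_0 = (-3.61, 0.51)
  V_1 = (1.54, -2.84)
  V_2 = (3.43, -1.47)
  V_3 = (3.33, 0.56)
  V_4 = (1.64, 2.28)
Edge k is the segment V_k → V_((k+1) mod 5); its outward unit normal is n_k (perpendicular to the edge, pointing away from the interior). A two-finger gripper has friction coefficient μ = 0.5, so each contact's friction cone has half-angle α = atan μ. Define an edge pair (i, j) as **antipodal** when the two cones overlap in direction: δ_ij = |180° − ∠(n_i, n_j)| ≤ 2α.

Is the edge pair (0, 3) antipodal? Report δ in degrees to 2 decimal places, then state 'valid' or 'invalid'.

α = atan 0.5 = 26.57°;  2α = 53.13°
edge 0: e_0 = (+5.15, -3.35);  n_0 = (-0.5453, -0.8383)
edge 3: e_3 = (-1.69, +1.72);  n_3 = (+0.7133, +0.7009)
∠(n_0, n_3) = 167.54°
δ = |180° − 167.54°| = 12.46°
12.46° ≤ 2α = 53.13°  →  valid

δ = 12.46°, valid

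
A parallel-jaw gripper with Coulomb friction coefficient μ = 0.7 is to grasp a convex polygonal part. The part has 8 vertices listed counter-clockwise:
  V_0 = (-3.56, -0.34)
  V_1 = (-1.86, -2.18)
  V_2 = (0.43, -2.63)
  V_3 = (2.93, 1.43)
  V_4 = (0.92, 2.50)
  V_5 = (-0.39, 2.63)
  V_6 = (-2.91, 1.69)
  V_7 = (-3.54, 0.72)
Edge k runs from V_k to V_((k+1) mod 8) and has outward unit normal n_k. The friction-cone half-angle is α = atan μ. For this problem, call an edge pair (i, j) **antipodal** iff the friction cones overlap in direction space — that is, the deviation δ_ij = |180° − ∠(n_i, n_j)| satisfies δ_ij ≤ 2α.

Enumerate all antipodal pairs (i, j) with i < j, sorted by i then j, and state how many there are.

α = atan 0.7 = 34.99°;  2α = 69.98°
n_0 = (-0.7345, -0.6786)
n_1 = (-0.1928, -0.9812)
n_2 = (+0.8515, -0.5243)
n_3 = (+0.4699, +0.8827)
n_4 = (+0.0988, +0.9951)
n_5 = (-0.3495, +0.9369)
n_6 = (-0.8386, +0.5447)
n_7 = (-0.9998, +0.0189)
  (0,1): δ = 143.85°  ·
  (0,2): δ = 74.36°  ·
  (0,3): δ = 19.24°  ✓
  (0,4): δ = 41.60°  ✓
  (0,5): δ = 67.72°  ✓
  (0,6): δ = 104.26°  ·
  (0,7): δ = 136.18°  ·
  (1,2): δ = 110.51°  ·
  (1,3): δ = 16.91°  ✓
  (1,4): δ = 5.45°  ✓
  (1,5): δ = 31.57°  ✓
  (1,6): δ = 68.11°  ✓
  (1,7): δ = 100.04°  ·
  (2,3): δ = 86.40°  ·
  (2,4): δ = 64.04°  ✓
  (2,5): δ = 37.92°  ✓
  (2,6): δ = 1.38°  ✓
  (2,7): δ = 30.54°  ✓
  (3,4): δ = 157.64°  ·
  (3,5): δ = 131.52°  ·
  (3,6): δ = 94.98°  ·
  (3,7): δ = 63.05°  ✓
  (4,5): δ = 153.88°  ·
  (4,6): δ = 117.34°  ·
  (4,7): δ = 85.41°  ·
  (5,6): δ = 143.46°  ·
  (5,7): δ = 111.54°  ·
  (6,7): δ = 148.08°  ·
antipodal pairs: 12

count = 12; pairs: (0,3), (0,4), (0,5), (1,3), (1,4), (1,5), (1,6), (2,4), (2,5), (2,6), (2,7), (3,7)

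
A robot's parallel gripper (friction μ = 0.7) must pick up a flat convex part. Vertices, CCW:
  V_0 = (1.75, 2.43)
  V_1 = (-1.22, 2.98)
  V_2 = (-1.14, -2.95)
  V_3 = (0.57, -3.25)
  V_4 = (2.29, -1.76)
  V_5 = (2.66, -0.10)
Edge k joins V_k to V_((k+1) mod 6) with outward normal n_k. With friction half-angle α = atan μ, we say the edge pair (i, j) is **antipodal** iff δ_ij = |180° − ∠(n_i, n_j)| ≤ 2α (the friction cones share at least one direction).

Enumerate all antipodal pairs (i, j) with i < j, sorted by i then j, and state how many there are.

α = atan 0.7 = 34.99°;  2α = 69.98°
n_0 = (+0.1821, +0.9833)
n_1 = (-0.9999, -0.0135)
n_2 = (-0.1728, -0.9850)
n_3 = (+0.6548, -0.7558)
n_4 = (+0.9760, -0.2176)
n_5 = (+0.9410, +0.3385)
  (0,1): δ = 78.74°  ·
  (0,2): δ = 0.54°  ✓
  (0,3): δ = 51.39°  ✓
  (0,4): δ = 87.93°  ·
  (0,5): δ = 120.27°  ·
  (1,2): δ = 100.72°  ·
  (1,3): δ = 49.87°  ✓
  (1,4): δ = 13.34°  ✓
  (1,5): δ = 19.01°  ✓
  (2,3): δ = 129.15°  ·
  (2,4): δ = 92.61°  ·
  (2,5): δ = 60.27°  ✓
  (3,4): δ = 143.47°  ·
  (3,5): δ = 111.12°  ·
  (4,5): δ = 147.65°  ·
antipodal pairs: 6

count = 6; pairs: (0,2), (0,3), (1,3), (1,4), (1,5), (2,5)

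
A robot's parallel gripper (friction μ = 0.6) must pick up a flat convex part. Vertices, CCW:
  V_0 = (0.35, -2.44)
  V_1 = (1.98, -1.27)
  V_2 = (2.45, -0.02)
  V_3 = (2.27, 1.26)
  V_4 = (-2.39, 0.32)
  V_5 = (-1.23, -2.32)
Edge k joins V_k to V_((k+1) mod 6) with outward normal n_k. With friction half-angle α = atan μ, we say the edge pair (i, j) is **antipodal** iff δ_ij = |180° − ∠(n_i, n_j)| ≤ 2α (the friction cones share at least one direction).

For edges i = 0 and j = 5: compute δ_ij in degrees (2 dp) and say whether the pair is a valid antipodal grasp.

α = atan 0.6 = 30.96°;  2α = 61.93°
edge 0: e_0 = (+1.63, +1.17);  n_0 = (+0.5831, -0.8124)
edge 5: e_5 = (+1.58, -0.12);  n_5 = (-0.0757, -0.9971)
∠(n_0, n_5) = 40.01°
δ = |180° − 40.01°| = 139.99°
139.99° > 2α = 61.93°  →  invalid

δ = 139.99°, invalid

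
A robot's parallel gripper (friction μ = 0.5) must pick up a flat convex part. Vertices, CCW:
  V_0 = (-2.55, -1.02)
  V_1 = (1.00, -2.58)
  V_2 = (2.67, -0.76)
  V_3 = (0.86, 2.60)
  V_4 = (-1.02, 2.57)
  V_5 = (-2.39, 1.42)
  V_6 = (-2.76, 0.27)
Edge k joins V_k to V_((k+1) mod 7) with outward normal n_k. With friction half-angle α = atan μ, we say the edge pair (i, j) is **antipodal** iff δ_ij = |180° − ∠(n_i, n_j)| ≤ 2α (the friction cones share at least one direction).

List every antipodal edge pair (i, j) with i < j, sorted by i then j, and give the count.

count = 8; pairs: (0,2), (0,3), (1,3), (1,4), (1,5), (1,6), (2,5), (2,6)

α = atan 0.5 = 26.57°;  2α = 53.13°
n_0 = (-0.4023, -0.9155)
n_1 = (+0.7368, -0.6761)
n_2 = (+0.8804, +0.4743)
n_3 = (-0.0160, +0.9999)
n_4 = (-0.6429, +0.7659)
n_5 = (-0.9519, +0.3063)
n_6 = (-0.9870, -0.1607)
  (0,1): δ = 108.82°  ·
  (0,2): δ = 37.97°  ✓
  (0,3): δ = 24.64°  ✓
  (0,4): δ = 63.73°  ·
  (0,5): δ = 95.89°  ·
  (0,6): δ = 122.97°  ·
  (1,2): δ = 109.15°  ·
  (1,3): δ = 46.55°  ✓
  (1,4): δ = 7.45°  ✓
  (1,5): δ = 24.70°  ✓
  (1,6): δ = 51.79°  ✓
  (2,3): δ = 117.40°  ·
  (2,4): δ = 78.30°  ·
  (2,5): δ = 46.15°  ✓
  (2,6): δ = 19.06°  ✓
  (3,4): δ = 140.90°  ·
  (3,5): δ = 108.75°  ·
  (3,6): δ = 81.67°  ·
  (4,5): δ = 147.85°  ·
  (4,6): δ = 120.76°  ·
  (5,6): δ = 152.92°  ·
antipodal pairs: 8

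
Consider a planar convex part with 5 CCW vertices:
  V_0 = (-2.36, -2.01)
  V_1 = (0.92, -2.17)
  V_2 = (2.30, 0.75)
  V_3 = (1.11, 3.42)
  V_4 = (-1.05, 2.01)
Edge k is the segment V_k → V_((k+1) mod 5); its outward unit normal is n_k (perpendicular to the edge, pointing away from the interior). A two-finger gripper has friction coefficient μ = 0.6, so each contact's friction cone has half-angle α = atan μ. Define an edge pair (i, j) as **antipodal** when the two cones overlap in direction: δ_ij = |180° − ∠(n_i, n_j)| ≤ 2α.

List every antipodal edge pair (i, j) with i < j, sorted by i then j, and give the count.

α = atan 0.6 = 30.96°;  2α = 61.93°
n_0 = (-0.0487, -0.9988)
n_1 = (+0.9041, -0.4273)
n_2 = (+0.9134, +0.4071)
n_3 = (-0.5466, +0.8374)
n_4 = (-0.9508, +0.3098)
  (0,1): δ = 112.50°  ·
  (0,2): δ = 63.19°  ·
  (0,3): δ = 35.93°  ✓
  (0,4): δ = 74.74°  ·
  (1,2): δ = 130.68°  ·
  (1,3): δ = 31.57°  ✓
  (1,4): δ = 7.25°  ✓
  (2,3): δ = 80.89°  ·
  (2,4): δ = 42.07°  ✓
  (3,4): δ = 141.18°  ·
antipodal pairs: 4

count = 4; pairs: (0,3), (1,3), (1,4), (2,4)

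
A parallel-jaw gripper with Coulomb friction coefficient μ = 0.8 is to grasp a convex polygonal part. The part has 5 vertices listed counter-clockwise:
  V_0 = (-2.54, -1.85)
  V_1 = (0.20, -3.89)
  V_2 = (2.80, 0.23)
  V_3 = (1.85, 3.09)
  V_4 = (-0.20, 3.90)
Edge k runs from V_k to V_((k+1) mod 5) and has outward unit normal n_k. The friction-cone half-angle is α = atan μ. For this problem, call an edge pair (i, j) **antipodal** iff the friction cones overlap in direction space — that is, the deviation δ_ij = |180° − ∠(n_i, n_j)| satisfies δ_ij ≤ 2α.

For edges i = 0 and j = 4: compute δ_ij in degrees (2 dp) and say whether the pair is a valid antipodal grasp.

α = atan 0.8 = 38.66°;  2α = 77.32°
edge 0: e_0 = (+2.74, -2.04);  n_0 = (-0.5972, -0.8021)
edge 4: e_4 = (-2.34, -5.75);  n_4 = (-0.9262, +0.3769)
∠(n_0, n_4) = 75.48°
δ = |180° − 75.48°| = 104.52°
104.52° > 2α = 77.32°  →  invalid

δ = 104.52°, invalid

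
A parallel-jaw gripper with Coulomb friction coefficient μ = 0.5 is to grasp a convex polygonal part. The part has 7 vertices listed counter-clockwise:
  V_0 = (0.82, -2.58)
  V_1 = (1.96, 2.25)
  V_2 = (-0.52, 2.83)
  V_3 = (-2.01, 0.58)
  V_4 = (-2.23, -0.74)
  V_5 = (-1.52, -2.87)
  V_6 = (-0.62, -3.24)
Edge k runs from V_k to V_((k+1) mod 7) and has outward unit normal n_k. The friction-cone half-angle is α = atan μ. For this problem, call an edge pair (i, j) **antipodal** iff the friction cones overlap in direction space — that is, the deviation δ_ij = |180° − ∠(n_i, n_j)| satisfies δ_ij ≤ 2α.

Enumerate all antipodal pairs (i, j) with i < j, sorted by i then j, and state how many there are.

α = atan 0.5 = 26.57°;  2α = 53.13°
n_0 = (+0.9733, -0.2297)
n_1 = (+0.2277, +0.9737)
n_2 = (-0.8338, +0.5521)
n_3 = (-0.9864, +0.1644)
n_4 = (-0.9487, -0.3162)
n_5 = (-0.3802, -0.9249)
n_6 = (+0.4167, -0.9091)
  (0,1): δ = 89.88°  ·
  (0,2): δ = 20.23°  ✓
  (0,3): δ = 3.82°  ✓
  (0,4): δ = 31.72°  ✓
  (0,5): δ = 80.93°  ·
  (0,6): δ = 127.90°  ·
  (1,2): δ = 110.35°  ·
  (1,3): δ = 86.30°  ·
  (1,4): δ = 58.40°  ·
  (1,5): δ = 9.18°  ✓
  (1,6): δ = 37.79°  ✓
  (2,3): δ = 155.95°  ·
  (2,4): δ = 128.05°  ·
  (2,5): δ = 78.83°  ·
  (2,6): δ = 31.86°  ✓
  (3,4): δ = 152.10°  ·
  (3,5): δ = 102.89°  ·
  (3,6): δ = 55.91°  ·
  (4,5): δ = 130.78°  ·
  (4,6): δ = 83.81°  ·
  (5,6): δ = 133.03°  ·
antipodal pairs: 6

count = 6; pairs: (0,2), (0,3), (0,4), (1,5), (1,6), (2,6)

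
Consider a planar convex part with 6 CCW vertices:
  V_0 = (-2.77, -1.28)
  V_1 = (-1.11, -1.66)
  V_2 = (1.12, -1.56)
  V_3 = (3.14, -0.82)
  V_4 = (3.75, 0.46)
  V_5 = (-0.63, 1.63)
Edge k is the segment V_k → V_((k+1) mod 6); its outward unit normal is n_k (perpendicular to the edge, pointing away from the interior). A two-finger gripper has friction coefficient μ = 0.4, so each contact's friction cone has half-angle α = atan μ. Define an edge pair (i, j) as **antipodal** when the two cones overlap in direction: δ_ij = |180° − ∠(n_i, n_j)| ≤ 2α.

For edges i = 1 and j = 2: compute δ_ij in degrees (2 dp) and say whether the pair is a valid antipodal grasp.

δ = 162.45°, invalid

α = atan 0.4 = 21.80°;  2α = 43.60°
edge 1: e_1 = (+2.23, +0.10);  n_1 = (+0.0448, -0.9990)
edge 2: e_2 = (+2.02, +0.74);  n_2 = (+0.3440, -0.9390)
∠(n_1, n_2) = 17.55°
δ = |180° − 17.55°| = 162.45°
162.45° > 2α = 43.60°  →  invalid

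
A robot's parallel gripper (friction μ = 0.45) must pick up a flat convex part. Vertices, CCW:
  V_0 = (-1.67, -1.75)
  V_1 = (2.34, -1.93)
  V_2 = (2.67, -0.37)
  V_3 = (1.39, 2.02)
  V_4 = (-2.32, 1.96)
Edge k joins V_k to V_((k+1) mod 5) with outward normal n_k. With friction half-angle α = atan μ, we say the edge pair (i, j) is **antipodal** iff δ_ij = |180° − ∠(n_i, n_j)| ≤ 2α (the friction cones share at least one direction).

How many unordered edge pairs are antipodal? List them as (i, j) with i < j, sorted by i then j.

α = atan 0.45 = 24.23°;  2α = 48.46°
n_0 = (-0.0448, -0.9990)
n_1 = (+0.9783, -0.2070)
n_2 = (+0.8815, +0.4721)
n_3 = (-0.0162, +0.9999)
n_4 = (-0.9850, -0.1726)
  (0,1): δ = 99.37°  ·
  (0,2): δ = 59.26°  ·
  (0,3): δ = 3.50°  ✓
  (0,4): δ = 102.51°  ·
  (1,2): δ = 139.88°  ·
  (1,3): δ = 77.13°  ·
  (1,4): δ = 21.88°  ✓
  (2,3): δ = 117.25°  ·
  (2,4): δ = 18.23°  ✓
  (3,4): δ = 80.99°  ·
antipodal pairs: 3

count = 3; pairs: (0,3), (1,4), (2,4)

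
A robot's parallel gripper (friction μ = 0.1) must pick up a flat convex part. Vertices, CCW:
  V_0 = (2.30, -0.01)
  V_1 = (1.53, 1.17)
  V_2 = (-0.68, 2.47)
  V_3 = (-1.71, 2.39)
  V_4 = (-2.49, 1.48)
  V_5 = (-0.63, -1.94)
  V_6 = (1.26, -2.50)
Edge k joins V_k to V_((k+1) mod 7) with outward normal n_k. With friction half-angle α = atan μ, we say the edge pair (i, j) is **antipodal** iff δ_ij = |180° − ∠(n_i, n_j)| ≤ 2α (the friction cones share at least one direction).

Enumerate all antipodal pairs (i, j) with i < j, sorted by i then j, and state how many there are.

count = 1; pairs: (0,4)

α = atan 0.1 = 5.71°;  2α = 11.42°
n_0 = (+0.8375, +0.5465)
n_1 = (+0.5070, +0.8619)
n_2 = (-0.0774, +0.9970)
n_3 = (-0.7593, +0.6508)
n_4 = (-0.8785, -0.4778)
n_5 = (-0.2841, -0.9588)
n_6 = (+0.9227, -0.3854)
  (0,1): δ = 153.59°  ·
  (0,2): δ = 118.68°  ·
  (0,3): δ = 73.73°  ·
  (0,4): δ = 4.59°  ✓
  (0,5): δ = 40.37°  ·
  (0,6): δ = 124.20°  ·
  (1,2): δ = 145.09°  ·
  (1,3): δ = 100.14°  ·
  (1,4): δ = 30.99°  ·
  (1,5): δ = 13.96°  ·
  (1,6): δ = 97.80°  ·
  (2,3): δ = 135.04°  ·
  (2,4): δ = 65.90°  ·
  (2,5): δ = 20.95°  ·
  (2,6): δ = 62.89°  ·
  (3,4): δ = 110.86°  ·
  (3,5): δ = 65.90°  ·
  (3,6): δ = 17.93°  ·
  (4,5): δ = 135.04°  ·
  (4,6): δ = 51.21°  ·
  (5,6): δ = 96.16°  ·
antipodal pairs: 1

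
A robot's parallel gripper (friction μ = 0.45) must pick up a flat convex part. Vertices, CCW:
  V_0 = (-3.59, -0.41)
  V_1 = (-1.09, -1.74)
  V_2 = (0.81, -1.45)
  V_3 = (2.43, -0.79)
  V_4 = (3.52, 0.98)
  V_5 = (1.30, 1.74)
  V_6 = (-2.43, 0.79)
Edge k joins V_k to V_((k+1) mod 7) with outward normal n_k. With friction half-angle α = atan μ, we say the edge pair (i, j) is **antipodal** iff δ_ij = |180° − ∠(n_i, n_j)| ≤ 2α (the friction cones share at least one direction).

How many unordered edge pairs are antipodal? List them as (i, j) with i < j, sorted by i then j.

count = 10; pairs: (0,4), (0,5), (1,4), (1,5), (1,6), (2,4), (2,5), (2,6), (3,5), (3,6)

α = atan 0.45 = 24.23°;  2α = 48.46°
n_0 = (-0.4697, -0.8828)
n_1 = (+0.1509, -0.9886)
n_2 = (+0.3773, -0.9261)
n_3 = (+0.8515, -0.5244)
n_4 = (+0.3239, +0.9461)
n_5 = (-0.2468, +0.9691)
n_6 = (-0.7190, +0.6950)
  (0,1): δ = 143.31°  ·
  (0,2): δ = 129.82°  ·
  (0,3): δ = 93.61°  ·
  (0,4): δ = 9.11°  ✓
  (0,5): δ = 42.30°  ✓
  (0,6): δ = 73.98°  ·
  (1,2): δ = 166.51°  ·
  (1,3): δ = 130.30°  ·
  (1,4): δ = 27.58°  ✓
  (1,5): δ = 5.61°  ✓
  (1,6): δ = 37.29°  ✓
  (2,3): δ = 143.79°  ·
  (2,4): δ = 41.06°  ✓
  (2,5): δ = 7.88°  ✓
  (2,6): δ = 23.80°  ✓
  (3,4): δ = 77.27°  ·
  (3,5): δ = 44.09°  ✓
  (3,6): δ = 12.40°  ✓
  (4,5): δ = 146.81°  ·
  (4,6): δ = 115.13°  ·
  (5,6): δ = 148.32°  ·
antipodal pairs: 10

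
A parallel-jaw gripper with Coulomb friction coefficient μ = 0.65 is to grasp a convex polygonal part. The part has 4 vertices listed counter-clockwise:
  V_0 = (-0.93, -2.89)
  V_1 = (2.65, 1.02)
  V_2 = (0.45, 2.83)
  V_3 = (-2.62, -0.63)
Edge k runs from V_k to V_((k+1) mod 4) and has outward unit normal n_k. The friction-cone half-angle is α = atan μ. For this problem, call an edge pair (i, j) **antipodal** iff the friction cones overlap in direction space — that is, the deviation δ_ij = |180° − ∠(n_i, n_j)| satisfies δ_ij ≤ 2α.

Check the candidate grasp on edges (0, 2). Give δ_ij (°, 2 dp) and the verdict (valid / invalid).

δ = 0.90°, valid

α = atan 0.65 = 33.02°;  2α = 66.05°
edge 0: e_0 = (+3.58, +3.91);  n_0 = (+0.7375, -0.6753)
edge 2: e_2 = (-3.07, -3.46);  n_2 = (-0.7480, +0.6637)
∠(n_0, n_2) = 179.10°
δ = |180° − 179.10°| = 0.90°
0.90° ≤ 2α = 66.05°  →  valid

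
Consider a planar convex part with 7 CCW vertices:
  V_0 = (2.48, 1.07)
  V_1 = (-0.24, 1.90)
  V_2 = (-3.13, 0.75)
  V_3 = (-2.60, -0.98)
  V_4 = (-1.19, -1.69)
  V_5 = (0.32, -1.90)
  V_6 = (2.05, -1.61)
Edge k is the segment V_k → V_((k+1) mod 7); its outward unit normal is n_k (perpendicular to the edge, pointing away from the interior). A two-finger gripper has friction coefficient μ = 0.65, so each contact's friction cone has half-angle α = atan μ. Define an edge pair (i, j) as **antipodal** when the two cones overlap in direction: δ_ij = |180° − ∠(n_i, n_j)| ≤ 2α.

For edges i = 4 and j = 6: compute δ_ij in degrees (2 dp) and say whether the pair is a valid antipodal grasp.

α = atan 0.65 = 33.02°;  2α = 66.05°
edge 4: e_4 = (+1.51, -0.21);  n_4 = (-0.1377, -0.9905)
edge 6: e_6 = (+0.43, +2.68);  n_6 = (+0.9874, -0.1584)
∠(n_4, n_6) = 88.80°
δ = |180° − 88.80°| = 91.20°
91.20° > 2α = 66.05°  →  invalid

δ = 91.20°, invalid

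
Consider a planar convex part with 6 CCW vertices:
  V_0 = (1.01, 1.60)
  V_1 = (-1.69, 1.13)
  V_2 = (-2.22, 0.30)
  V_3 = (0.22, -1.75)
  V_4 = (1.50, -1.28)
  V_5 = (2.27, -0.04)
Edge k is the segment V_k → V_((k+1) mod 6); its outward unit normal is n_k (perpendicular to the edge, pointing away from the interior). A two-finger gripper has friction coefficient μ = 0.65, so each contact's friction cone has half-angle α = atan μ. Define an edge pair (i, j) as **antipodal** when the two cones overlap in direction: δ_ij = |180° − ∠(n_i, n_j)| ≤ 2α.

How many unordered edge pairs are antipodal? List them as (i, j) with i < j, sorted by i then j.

count = 6; pairs: (0,2), (0,3), (0,4), (1,3), (1,4), (2,5)

α = atan 0.65 = 33.02°;  2α = 66.05°
n_0 = (-0.1715, +0.9852)
n_1 = (-0.8428, +0.5382)
n_2 = (-0.6433, -0.7656)
n_3 = (+0.3447, -0.9387)
n_4 = (+0.8495, -0.5275)
n_5 = (+0.7930, +0.6092)
  (0,1): δ = 132.44°  ·
  (0,2): δ = 49.91°  ✓
  (0,3): δ = 10.29°  ✓
  (0,4): δ = 48.29°  ✓
  (0,5): δ = 117.66°  ·
  (1,2): δ = 97.48°  ·
  (1,3): δ = 37.28°  ✓
  (1,4): δ = 0.72°  ✓
  (1,5): δ = 70.10°  ·
  (2,3): δ = 119.80°  ·
  (2,4): δ = 81.80°  ·
  (2,5): δ = 12.43°  ✓
  (3,4): δ = 142.00°  ·
  (3,5): δ = 72.63°  ·
  (4,5): δ = 110.63°  ·
antipodal pairs: 6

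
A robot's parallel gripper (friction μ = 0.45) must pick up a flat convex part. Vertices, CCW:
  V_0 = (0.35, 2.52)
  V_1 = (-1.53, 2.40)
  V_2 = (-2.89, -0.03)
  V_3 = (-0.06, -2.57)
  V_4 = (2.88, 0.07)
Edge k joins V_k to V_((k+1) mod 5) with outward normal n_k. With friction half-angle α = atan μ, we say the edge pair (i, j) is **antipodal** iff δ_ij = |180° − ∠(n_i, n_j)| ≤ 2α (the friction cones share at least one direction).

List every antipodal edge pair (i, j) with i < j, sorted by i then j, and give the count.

count = 4; pairs: (0,2), (0,3), (1,3), (2,4)

α = atan 0.45 = 24.23°;  2α = 48.46°
n_0 = (-0.0637, +0.9980)
n_1 = (-0.8726, +0.4884)
n_2 = (-0.6679, -0.7442)
n_3 = (+0.6681, -0.7440)
n_4 = (+0.6957, +0.7184)
  (0,1): δ = 122.89°  ·
  (0,2): δ = 45.56°  ✓
  (0,3): δ = 38.27°  ✓
  (0,4): δ = 132.27°  ·
  (1,2): δ = 102.67°  ·
  (1,3): δ = 18.84°  ✓
  (1,4): δ = 75.15°  ·
  (2,3): δ = 96.17°  ·
  (2,4): δ = 2.17°  ✓
  (3,4): δ = 86.00°  ·
antipodal pairs: 4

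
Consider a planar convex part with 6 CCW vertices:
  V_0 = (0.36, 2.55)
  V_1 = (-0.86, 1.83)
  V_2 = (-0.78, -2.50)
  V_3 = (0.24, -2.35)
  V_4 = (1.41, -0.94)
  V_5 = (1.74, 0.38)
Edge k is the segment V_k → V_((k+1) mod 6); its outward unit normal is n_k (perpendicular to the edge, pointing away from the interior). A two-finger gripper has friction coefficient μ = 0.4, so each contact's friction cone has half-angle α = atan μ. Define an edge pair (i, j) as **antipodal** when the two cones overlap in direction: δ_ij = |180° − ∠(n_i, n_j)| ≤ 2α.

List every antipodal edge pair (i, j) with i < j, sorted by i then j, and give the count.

count = 5; pairs: (0,2), (0,3), (1,3), (1,4), (1,5)

α = atan 0.4 = 21.80°;  2α = 43.60°
n_0 = (-0.5083, +0.8612)
n_1 = (-0.9998, -0.0185)
n_2 = (+0.1455, -0.9894)
n_3 = (+0.7696, -0.6386)
n_4 = (+0.9701, -0.2425)
n_5 = (+0.8438, +0.5366)
  (0,1): δ = 119.49°  ·
  (0,2): δ = 22.18°  ✓
  (0,3): δ = 19.77°  ✓
  (0,4): δ = 45.42°  ·
  (0,5): δ = 91.91°  ·
  (1,2): δ = 82.69°  ·
  (1,3): δ = 40.74°  ✓
  (1,4): δ = 15.09°  ✓
  (1,5): δ = 31.40°  ✓
  (2,3): δ = 138.05°  ·
  (2,4): δ = 112.40°  ·
  (2,5): δ = 65.91°  ·
  (3,4): δ = 154.35°  ·
  (3,5): δ = 107.86°  ·
  (4,5): δ = 133.51°  ·
antipodal pairs: 5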